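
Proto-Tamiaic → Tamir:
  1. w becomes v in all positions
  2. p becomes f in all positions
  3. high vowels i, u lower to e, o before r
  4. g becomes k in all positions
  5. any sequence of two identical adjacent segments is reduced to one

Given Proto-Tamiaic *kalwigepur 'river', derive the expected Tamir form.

Tamir: *kalwigepur > kalvigepur > kalvigefur > kalvigefor > kalvikefor  (by unconditioned shift, unconditioned shift, pre-rhotic lowering, unconditioned shift)

kalvikefor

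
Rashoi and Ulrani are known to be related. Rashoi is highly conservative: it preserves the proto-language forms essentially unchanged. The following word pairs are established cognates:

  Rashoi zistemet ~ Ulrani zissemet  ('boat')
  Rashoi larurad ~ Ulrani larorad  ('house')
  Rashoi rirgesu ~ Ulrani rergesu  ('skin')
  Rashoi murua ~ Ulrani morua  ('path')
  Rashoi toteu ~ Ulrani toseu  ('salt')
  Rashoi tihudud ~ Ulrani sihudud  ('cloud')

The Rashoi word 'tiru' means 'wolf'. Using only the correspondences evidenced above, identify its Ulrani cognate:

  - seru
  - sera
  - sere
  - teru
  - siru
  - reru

tihudud ~ sihudud — Rashoi t corresponds to Ulrani s word-initially before a front vowel.
rirgesu ~ rergesu — Rashoi i corresponds to Ulrani e after a consonant, before r.
Applying these to Rashoi 'tiru':
  tiru → siru   (t→s word-initially before a front vowel)
  siru → seru   (i→e after a consonant, before r)
So the Ulrani cognate is 'seru'.

seru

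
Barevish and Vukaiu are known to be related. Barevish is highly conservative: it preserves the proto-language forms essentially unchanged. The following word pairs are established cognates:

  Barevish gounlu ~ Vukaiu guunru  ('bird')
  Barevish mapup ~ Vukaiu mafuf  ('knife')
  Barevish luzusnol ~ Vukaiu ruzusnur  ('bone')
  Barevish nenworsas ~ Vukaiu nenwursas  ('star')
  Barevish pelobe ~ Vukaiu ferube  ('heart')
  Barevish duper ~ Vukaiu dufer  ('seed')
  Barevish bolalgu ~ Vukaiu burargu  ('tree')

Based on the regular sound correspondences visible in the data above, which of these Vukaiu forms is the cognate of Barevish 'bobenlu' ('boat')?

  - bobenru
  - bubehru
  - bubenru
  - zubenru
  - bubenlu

bubenru

pelobe ~ ferube — Barevish o corresponds to Vukaiu u after a consonant, before a labial obstruent.
gounlu ~ guunru — Barevish l corresponds to Vukaiu r after a consonant, before a back vowel.
Applying these to Barevish 'bobenlu':
  bobenlu → bubenlu   (o→u after a consonant, before a labial obstruent)
  bubenlu → bubenru   (l→r after a consonant, before a back vowel)
So the Vukaiu cognate is 'bubenru'.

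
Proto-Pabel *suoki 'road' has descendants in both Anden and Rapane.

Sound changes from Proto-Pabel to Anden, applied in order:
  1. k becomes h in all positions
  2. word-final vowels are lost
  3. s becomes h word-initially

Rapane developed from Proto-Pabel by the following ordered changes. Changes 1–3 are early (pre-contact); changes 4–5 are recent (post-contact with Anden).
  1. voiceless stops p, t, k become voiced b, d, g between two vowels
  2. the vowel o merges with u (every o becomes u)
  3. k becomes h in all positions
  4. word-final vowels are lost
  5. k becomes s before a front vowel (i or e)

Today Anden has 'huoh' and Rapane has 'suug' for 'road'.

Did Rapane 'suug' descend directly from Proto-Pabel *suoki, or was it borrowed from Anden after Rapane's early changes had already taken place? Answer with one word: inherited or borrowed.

If inherited, *suoki would pass through all of Rapane's changes:
Rapane: start from *suoki.
  rule 1 (intervocalic voicing): suoki → suogi
  rule 2 (vowel merger): suogi → suugi
  rule 3: no change — suugi
  rule 4 (apocope): suugi → suug
  rule 5: no change — suug
  ⇒ Rapane suug
If borrowed from Anden 'huoh' after the early changes, it would undergo only the recent ones:
  rule 4 (apocope): no change (huoh)
  rule 5 (palatalisation): no change (huoh)
  ⇒ as a loan: huoh
Rapane 'suug' matches the inherited outcome exactly, so it is an inherited cognate, not a loan.

inherited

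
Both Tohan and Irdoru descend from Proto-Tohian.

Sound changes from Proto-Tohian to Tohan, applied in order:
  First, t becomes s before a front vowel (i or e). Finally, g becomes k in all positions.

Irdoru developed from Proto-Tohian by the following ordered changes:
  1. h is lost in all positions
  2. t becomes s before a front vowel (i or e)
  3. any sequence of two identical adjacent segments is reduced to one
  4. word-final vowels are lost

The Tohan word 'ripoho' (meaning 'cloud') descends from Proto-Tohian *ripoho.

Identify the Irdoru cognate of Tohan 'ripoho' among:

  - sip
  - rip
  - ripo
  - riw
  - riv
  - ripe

rip

Irdoru: start from *ripoho.
  rule 1 (h-loss): ripoho → ripoo
  rule 2: no change — ripoo
  rule 3 (degemination): ripoo → ripo
  rule 4 (apocope): ripo → rip
  ⇒ Irdoru rip
Among the options, 'rip' alone shows every Irdoru change applied in order.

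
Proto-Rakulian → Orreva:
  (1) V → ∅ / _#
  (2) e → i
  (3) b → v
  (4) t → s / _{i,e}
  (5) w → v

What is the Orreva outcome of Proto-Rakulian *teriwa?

Orreva: *teriwa > teriw > tiriw > siriw > siriv  (by apocope, vowel merger, palatalisation, unconditioned shift)

siriv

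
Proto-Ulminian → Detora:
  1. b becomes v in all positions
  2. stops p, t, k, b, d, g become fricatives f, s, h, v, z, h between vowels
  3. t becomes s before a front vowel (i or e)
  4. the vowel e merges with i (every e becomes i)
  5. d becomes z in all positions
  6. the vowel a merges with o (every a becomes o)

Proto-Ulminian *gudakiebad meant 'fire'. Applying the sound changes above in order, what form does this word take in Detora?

guzohiivoz

Detora: *gudakiebad > gudakievad > guzahievad > guzahiivad > guzahiivaz > guzohiivoz  (by unconditioned shift, intervocalic lenition, vowel merger, unconditioned shift, vowel merger)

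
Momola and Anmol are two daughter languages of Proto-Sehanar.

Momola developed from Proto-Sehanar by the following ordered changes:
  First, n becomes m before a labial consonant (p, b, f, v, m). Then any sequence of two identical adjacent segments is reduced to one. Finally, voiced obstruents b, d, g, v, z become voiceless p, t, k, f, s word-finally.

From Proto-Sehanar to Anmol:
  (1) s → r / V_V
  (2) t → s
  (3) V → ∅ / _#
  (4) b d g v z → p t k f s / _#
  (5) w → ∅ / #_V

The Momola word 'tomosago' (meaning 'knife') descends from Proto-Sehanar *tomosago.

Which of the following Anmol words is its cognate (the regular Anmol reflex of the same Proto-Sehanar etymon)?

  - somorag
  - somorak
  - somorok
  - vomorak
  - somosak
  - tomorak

Anmol: *tomosago > tomorago > somorago > somorag > somorak  (by rhotacism, unconditioned shift, apocope, final devoicing)

somorak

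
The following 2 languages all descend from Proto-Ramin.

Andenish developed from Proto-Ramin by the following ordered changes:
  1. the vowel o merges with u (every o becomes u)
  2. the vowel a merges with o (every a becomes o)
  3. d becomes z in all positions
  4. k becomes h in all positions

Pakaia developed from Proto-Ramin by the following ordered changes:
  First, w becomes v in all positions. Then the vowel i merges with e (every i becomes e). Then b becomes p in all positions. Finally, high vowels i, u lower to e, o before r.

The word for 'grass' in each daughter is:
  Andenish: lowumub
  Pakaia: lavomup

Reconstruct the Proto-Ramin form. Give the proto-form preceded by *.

*lawomub

Position 4: Andenish has u, Pakaia has o. Taking the neighbouring segments as reconstructed: Andenish u could go back to *o or *u; Pakaia o can only go back to *o — the one source consistent with every daughter is *o.
Position 2: Andenish has o, Pakaia has a. Pakaia preserves a here (none of its changes turn any other segment into a), so the proto-segment is *a.
Position 7: Andenish has b, Pakaia has p. Andenish preserves b here (none of its changes turn any other segment into b), so the proto-segment is *b.
Verify the candidate proto-form against each daughter:
Andenish: start from *lawomub.
  rule 1 (vowel merger): lawomub → lawumub
  rule 2 (vowel merger): lawumub → lowumub
  rule 3: no change — lowumub
  rule 4: no change — lowumub
  ⇒ Andenish lowumub
Pakaia: start from *lawomub.
  rule 1 (unconditioned shift): lawomub → lavomub
  rule 2: no change — lavomub
  rule 3 (unconditioned shift): lavomub → lavomup
  rule 4: no change — lavomup
  ⇒ Pakaia lavomup
No other proto-form is consistent with every reflex, so the reconstruction is *lawomub.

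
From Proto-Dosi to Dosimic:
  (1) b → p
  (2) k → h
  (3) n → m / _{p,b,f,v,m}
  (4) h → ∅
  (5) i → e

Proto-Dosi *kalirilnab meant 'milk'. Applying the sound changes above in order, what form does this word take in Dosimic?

Dosimic: *kalirilnab
  kalirilnab → kalirilnap   [unconditioned shift]
  kalirilnap → halirilnap   [unconditioned shift]
  halirilnap (rule 3 does not apply)
  halirilnap → alirilnap   [h-loss]
  alirilnap → alerelnap   [vowel merger]
  giving Dosimic alerelnap.

alerelnap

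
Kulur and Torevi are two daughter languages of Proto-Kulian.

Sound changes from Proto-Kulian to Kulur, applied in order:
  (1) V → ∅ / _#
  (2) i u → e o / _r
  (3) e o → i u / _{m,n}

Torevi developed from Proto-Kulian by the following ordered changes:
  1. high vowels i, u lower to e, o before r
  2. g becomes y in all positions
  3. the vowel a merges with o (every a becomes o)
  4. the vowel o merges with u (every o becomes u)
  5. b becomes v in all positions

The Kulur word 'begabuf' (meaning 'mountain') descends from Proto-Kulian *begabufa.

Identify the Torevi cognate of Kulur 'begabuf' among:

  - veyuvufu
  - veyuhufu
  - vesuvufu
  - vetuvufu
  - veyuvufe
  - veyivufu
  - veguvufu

Torevi: *begabufa > beyabufa > beyobufo > beyubufu > veyuvufu  (by unconditioned shift, vowel merger, vowel merger, unconditioned shift)
The other candidates each miss or misapply at least one Torevi change.

veyuvufu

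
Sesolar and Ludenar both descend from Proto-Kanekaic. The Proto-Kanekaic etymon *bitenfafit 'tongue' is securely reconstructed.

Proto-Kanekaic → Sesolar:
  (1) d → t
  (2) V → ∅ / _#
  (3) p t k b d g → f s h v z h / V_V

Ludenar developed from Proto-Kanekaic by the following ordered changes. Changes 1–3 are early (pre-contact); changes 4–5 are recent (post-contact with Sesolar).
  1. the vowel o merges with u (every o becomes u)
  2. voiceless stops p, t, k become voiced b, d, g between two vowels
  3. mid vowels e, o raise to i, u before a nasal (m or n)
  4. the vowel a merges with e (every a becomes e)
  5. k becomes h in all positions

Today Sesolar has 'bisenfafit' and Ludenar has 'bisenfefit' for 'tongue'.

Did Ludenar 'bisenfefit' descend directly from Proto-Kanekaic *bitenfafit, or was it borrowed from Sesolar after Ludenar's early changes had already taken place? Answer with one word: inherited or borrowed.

If inherited, *bitenfafit would pass through all of Ludenar's changes:
Ludenar: start from *bitenfafit.
  rule 1: no change — bitenfafit
  rule 2 (intervocalic voicing): bitenfafit → bidenfafit
  rule 3 (pre-nasal raising): bidenfafit → bidinfafit
  rule 4 (vowel merger): bidinfafit → bidinfefit
  rule 5: no change — bidinfefit
  ⇒ Ludenar bidinfefit
If borrowed from Sesolar 'bisenfafit' after the early changes, it would undergo only the recent ones:
  rule 4 (vowel merger): bisenfafit → bisenfefit
  rule 5 (unconditioned shift): no change (bisenfefit)
  ⇒ as a loan: bisenfefit
Ludenar 'bisenfefit' matches the loan outcome 'bisenfefit', not the inherited 'bidinfefit' — it skipped the early Ludenar changes, so it was borrowed from Sesolar.

borrowed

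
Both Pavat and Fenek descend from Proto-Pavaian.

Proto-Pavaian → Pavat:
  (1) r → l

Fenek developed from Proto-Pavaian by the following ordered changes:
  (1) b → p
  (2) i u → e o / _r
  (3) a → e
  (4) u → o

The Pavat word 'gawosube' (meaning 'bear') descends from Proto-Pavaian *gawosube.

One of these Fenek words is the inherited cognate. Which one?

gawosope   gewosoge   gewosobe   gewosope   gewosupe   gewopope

Fenek: *gawosube > gawosupe > gewosupe > gewosope  (by unconditioned shift, vowel merger, vowel merger)
Among the options, 'gewosope' alone shows every Fenek change applied in order.

gewosope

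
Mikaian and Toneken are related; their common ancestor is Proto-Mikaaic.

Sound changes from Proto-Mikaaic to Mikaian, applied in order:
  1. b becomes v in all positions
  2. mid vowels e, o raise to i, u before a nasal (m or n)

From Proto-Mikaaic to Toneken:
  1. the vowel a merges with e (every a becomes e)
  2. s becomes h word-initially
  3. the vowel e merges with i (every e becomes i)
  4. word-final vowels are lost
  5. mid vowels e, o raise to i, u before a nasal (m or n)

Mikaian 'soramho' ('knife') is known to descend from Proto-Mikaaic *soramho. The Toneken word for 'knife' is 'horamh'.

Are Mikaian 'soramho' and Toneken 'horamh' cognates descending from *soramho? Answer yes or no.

Derive the expected Toneken reflex of *soramho:
Toneken: *soramho
  soramho → soremho   [vowel merger]
  soremho → horemho   [debuccalisation]
  horemho → horimho   [vowel merger]
  horimho → horimh   [apocope]
  horimh (rule 5 does not apply)
  giving Toneken horimh.
The regular Toneken reflex would be 'horimh', but the attested form is 'horamh'. The correspondence is irregular, so they are not cognates (the Toneken form has a different source).

no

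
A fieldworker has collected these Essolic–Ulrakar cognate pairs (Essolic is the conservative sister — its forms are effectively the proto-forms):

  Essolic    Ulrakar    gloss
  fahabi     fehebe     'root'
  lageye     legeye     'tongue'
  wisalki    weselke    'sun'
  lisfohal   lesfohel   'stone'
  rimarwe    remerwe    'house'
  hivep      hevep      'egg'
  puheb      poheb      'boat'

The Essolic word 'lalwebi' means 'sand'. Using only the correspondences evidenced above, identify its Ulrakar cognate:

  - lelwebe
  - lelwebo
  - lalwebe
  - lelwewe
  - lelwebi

fahabi ~ fehebe, lageye ~ legeye — Essolic a corresponds to Ulrakar e after a consonant, before a consonant other than r, m, n, p, b, f, v.
fahabi ~ fehebe, wisalki ~ weselke — Essolic i corresponds to Ulrakar e word-finally.
Applying these to Essolic 'lalwebi':
  lalwebi → lelwebi   (a→e after a consonant, before a consonant other than r, m, n, p, b, f, v)
  lelwebi → lelwebe   (i→e word-finally)
So the Ulrakar cognate is 'lelwebe'.

lelwebe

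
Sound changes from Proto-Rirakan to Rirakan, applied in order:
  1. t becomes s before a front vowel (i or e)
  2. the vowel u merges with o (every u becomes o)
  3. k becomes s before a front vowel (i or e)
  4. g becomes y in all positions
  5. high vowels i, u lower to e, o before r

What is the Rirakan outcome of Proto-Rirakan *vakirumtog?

vaseromtoy

Rirakan: start from *vakirumtog.
  rule 1: no change — vakirumtog
  rule 2 (vowel merger): vakirumtog → vakiromtog
  rule 3 (palatalisation): vakiromtog → vasiromtog
  rule 4 (unconditioned shift): vasiromtog → vasiromtoy
  rule 5 (pre-rhotic lowering): vasiromtoy → vaseromtoy
  ⇒ Rirakan vaseromtoy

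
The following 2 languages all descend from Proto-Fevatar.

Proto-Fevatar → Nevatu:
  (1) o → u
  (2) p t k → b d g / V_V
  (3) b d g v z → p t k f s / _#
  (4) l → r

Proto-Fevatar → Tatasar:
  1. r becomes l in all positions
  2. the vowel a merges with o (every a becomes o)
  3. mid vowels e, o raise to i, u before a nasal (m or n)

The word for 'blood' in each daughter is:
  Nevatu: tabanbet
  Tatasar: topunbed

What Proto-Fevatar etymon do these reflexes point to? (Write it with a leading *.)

*tapanbed

Position 8: Nevatu has t, Tatasar has d. Tatasar preserves d here (none of its changes turn any other segment into d), so the proto-segment is *d.
Position 2: Nevatu has a, Tatasar has o. Nevatu preserves a here (none of its changes turn any other segment into a), so the proto-segment is *a.
Verify the candidate proto-form against each daughter:
Nevatu: *tapanbed
  tapanbed (rule 1 does not apply)
  tapanbed → tabanbed   [intervocalic voicing]
  tabanbed → tabanbet   [final devoicing]
  tabanbet (rule 4 does not apply)
  giving Nevatu tabanbet.
Tatasar: *tapanbed
  tapanbed (rule 1 does not apply)
  tapanbed → toponbed   [vowel merger]
  toponbed → topunbed   [pre-nasal raising]
  giving Tatasar topunbed.
*tapanbed is the unique common source.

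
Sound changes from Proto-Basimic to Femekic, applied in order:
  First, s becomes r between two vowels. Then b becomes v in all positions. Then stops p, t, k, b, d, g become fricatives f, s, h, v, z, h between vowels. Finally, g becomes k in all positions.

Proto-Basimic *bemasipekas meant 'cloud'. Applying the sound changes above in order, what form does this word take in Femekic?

Femekic: *bemasipekas
  bemasipekas → bemaripekas   [rhotacism]
  bemaripekas → vemaripekas   [unconditioned shift]
  vemaripekas → vemarifehas   [intervocalic lenition]
  vemarifehas (rule 4 does not apply)
  giving Femekic vemarifehas.

vemarifehas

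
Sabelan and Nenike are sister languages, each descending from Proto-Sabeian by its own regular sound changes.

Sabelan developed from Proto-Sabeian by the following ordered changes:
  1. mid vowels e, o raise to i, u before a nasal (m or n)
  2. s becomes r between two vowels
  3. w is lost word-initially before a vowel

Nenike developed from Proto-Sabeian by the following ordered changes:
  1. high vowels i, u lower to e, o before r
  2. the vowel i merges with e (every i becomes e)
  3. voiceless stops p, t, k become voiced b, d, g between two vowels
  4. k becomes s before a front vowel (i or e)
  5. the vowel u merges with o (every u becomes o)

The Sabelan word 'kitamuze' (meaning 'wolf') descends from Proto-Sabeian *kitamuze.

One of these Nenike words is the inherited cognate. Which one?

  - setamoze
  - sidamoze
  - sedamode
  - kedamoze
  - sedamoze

sedamoze

Nenike: *kitamuze > ketamuze > kedamuze > sedamuze > sedamoze  (by vowel merger, intervocalic voicing, palatalisation, vowel merger)
The other candidates each miss or misapply at least one Nenike change.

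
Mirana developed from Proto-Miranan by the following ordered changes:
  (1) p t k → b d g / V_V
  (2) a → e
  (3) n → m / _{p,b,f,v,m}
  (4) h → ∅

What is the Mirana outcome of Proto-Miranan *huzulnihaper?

uzulnieber

Mirana: start from *huzulnihaper.
  rule 1 (intervocalic voicing): huzulnihaper → huzulnihaber
  rule 2 (vowel merger): huzulnihaber → huzulniheber
  rule 3: no change — huzulniheber
  rule 4 (h-loss): huzulniheber → uzulnieber
  ⇒ Mirana uzulnieber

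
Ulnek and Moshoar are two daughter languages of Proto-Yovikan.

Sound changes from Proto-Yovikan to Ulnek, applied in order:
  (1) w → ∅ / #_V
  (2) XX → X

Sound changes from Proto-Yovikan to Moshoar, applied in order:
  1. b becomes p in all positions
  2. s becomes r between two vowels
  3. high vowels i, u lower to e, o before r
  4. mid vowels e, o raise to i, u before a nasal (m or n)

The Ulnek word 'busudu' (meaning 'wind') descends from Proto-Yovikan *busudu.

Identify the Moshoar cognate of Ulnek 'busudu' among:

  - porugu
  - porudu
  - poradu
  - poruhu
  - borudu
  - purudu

Moshoar: *busudu
  busudu → pusudu   [unconditioned shift]
  pusudu → purudu   [rhotacism]
  purudu → porudu   [pre-rhotic lowering]
  porudu (rule 4 does not apply)
  giving Moshoar porudu.
Among the options, 'porudu' alone shows every Moshoar change applied in order.

porudu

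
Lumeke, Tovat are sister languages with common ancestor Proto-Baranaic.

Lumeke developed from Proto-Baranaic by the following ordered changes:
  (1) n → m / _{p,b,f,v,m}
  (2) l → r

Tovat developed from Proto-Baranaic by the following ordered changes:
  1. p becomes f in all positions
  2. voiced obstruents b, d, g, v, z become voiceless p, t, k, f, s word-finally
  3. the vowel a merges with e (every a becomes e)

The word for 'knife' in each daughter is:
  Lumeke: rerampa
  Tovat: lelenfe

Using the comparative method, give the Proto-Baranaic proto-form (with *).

*lelanpa

Position 6: Lumeke has p, Tovat has f. Lumeke preserves p here (none of its changes turn any other segment into p), so the proto-segment is *p.
Position 1: Lumeke has r, Tovat has l. Tovat preserves l here (none of its changes turn any other segment into l), so the proto-segment is *l.
Position 5: Lumeke has m, Tovat has n. Tovat preserves n here (none of its changes turn any other segment into n), so the proto-segment is *n.
Verify the candidate proto-form against each daughter:
Lumeke: *lelanpa
  lelanpa → lelampa   [nasal place assimilation]
  lelampa → rerampa   [unconditioned shift]
  giving Lumeke rerampa.
Tovat: *lelanpa > lelanfa > lelenfe  (by unconditioned shift, vowel merger)
Only *lelanpa yields all of Lumeke rerampa, Tovat lelenfe.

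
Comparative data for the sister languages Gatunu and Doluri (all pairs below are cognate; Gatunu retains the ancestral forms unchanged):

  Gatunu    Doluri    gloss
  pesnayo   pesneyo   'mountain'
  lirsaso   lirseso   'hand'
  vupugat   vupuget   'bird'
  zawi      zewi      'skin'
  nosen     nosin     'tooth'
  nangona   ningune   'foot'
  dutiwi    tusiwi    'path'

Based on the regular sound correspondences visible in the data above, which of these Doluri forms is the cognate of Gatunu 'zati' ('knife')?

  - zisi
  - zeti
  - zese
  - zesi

pesnayo ~ pesneyo, lirsaso ~ lirseso — Gatunu a corresponds to Doluri e after a consonant, before a consonant other than r, m, n, p, b, f, v.
dutiwi ~ tusiwi — Gatunu t corresponds to Doluri s between vowels (before a front vowel).
Applying these to Gatunu 'zati':
  zati → zeti   (a→e after a consonant, before a consonant other than r, m, n, p, b, f, v)
  zeti → zesi   (t→s between vowels (before a front vowel))
So the Doluri cognate is 'zesi'.

zesi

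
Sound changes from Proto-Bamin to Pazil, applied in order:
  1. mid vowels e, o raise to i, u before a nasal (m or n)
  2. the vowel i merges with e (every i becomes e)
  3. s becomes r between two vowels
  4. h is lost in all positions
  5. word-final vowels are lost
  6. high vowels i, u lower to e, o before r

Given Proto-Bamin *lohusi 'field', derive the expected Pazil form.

loor

Pazil: *lohusi
  lohusi (rule 1 does not apply)
  lohusi → lohuse   [vowel merger]
  lohuse → lohure   [rhotacism]
  lohure → loure   [h-loss]
  loure → lour   [apocope]
  lour → loor   [pre-rhotic lowering]
  giving Pazil loor.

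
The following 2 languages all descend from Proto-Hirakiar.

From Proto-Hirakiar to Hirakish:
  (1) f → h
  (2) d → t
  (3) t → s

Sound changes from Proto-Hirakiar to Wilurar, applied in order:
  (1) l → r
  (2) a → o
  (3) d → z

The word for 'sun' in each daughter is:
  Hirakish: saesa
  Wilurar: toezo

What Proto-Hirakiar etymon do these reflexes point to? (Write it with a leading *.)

Position 5: Hirakish has a, Wilurar has o. Hirakish preserves a here (none of its changes turn any other segment into a), so the proto-segment is *a.
Position 2: Hirakish has a, Wilurar has o. Hirakish preserves a here (none of its changes turn any other segment into a), so the proto-segment is *a.
Position 1: Hirakish has s, Wilurar has t. Wilurar preserves t here (none of its changes turn any other segment into t), so the proto-segment is *t.
Verify the candidate proto-form against each daughter:
Hirakish: *taeda > taeta > saesa  (by unconditioned shift, unconditioned shift)
Wilurar: *taeda
  taeda (rule 1 does not apply)
  taeda → toedo   [vowel merger]
  toedo → toezo   [unconditioned shift]
  giving Wilurar toezo.
No other proto-form is consistent with every reflex, so the reconstruction is *taeda.

*taeda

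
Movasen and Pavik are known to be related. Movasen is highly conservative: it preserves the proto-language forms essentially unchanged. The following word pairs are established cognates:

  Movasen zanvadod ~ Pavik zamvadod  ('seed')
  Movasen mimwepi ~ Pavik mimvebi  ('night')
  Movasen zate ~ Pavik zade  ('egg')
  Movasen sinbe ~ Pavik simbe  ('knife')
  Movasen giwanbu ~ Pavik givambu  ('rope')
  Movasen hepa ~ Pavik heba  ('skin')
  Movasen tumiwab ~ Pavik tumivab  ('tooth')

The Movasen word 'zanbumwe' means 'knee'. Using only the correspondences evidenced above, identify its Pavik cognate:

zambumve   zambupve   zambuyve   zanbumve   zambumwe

sinbe ~ simbe, giwanbu ~ givambu — Movasen n corresponds to Pavik m after a vowel, before a labial obstruent.
mimwepi ~ mimvebi — Movasen w corresponds to Pavik v after a consonant, before a front vowel.
Applying these to Movasen 'zanbumwe':
  zanbumwe → zambumwe   (n→m after a vowel, before a labial obstruent)
  zambumwe → zambumve   (w→v after a consonant, before a front vowel)
So the Pavik cognate is 'zambumve'.

zambumve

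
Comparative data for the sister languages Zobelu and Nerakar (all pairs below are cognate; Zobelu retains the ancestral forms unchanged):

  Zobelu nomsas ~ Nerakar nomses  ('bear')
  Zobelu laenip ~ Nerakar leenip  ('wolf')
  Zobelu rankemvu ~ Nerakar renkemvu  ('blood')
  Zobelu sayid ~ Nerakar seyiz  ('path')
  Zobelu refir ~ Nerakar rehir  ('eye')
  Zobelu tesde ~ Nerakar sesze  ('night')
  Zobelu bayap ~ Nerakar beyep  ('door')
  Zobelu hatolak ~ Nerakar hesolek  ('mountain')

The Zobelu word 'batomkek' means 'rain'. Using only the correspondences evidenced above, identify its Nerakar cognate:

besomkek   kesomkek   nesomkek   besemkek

nomsas ~ nomses, sayid ~ seyiz — Zobelu a corresponds to Nerakar e after a consonant, before a consonant other than r, m, n, p, b, f, v.
hatolak ~ hesolek — Zobelu t corresponds to Nerakar s between vowels (before a back vowel).
Applying these to Zobelu 'batomkek':
  batomkek → betomkek   (a→e after a consonant, before a consonant other than r, m, n, p, b, f, v)
  betomkek → besomkek   (t→s between vowels (before a back vowel))
So the Nerakar cognate is 'besomkek'.

besomkek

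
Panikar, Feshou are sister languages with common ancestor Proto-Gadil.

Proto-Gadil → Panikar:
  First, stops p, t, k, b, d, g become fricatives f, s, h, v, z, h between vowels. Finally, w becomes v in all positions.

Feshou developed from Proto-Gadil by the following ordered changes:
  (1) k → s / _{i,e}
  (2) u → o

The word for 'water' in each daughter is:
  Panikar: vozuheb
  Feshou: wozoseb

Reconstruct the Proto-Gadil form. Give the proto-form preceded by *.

*wozukeb

Position 4: Panikar has u, Feshou has o. Panikar preserves u here (none of its changes turn any other segment into u), so the proto-segment is *u.
Position 5: Panikar has h, Feshou has s. Taking the neighbouring segments as reconstructed: Panikar h could go back to *k or *g or *h; Feshou s could go back to *k or *s — the one source consistent with every daughter is *k.
Continuing position by position gives *wozukeb; check it forward:
Panikar: *wozukeb > wozuheb > vozuheb  (by intervocalic lenition, unconditioned shift)
Feshou: *wozukeb
  wozukeb → wozuseb   [palatalisation]
  wozuseb → wozoseb   [vowel merger]
  giving Feshou wozoseb.
Only *wozukeb yields all of Panikar vozuheb, Feshou wozoseb.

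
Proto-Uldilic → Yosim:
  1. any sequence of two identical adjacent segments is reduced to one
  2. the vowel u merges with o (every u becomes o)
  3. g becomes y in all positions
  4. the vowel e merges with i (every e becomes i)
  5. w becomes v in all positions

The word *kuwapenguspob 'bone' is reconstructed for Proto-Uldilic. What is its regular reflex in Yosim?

kovapinyospob

Yosim: *kuwapenguspob
  kuwapenguspob (rule 1 does not apply)
  kuwapenguspob → kowapengospob   [vowel merger]
  kowapengospob → kowapenyospob   [unconditioned shift]
  kowapenyospob → kowapinyospob   [vowel merger]
  kowapinyospob → kovapinyospob   [unconditioned shift]
  giving Yosim kovapinyospob.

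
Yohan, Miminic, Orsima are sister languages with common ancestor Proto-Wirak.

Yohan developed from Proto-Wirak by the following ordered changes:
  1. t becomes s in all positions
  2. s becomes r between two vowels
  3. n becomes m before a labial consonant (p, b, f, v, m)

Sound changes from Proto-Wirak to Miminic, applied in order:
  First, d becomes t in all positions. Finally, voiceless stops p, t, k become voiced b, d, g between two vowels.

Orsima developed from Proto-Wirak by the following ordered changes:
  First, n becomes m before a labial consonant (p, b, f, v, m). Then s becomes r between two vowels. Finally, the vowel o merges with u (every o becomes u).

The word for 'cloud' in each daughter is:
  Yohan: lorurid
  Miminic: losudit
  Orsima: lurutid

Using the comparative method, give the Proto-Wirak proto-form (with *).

Position 5: Yohan has r, Miminic has d, Orsima has t. Orsima preserves t here (none of its changes turn any other segment into t), so the proto-segment is *t.
Position 7: Yohan has d, Miminic has t, Orsima has d. Yohan preserves d here (none of its changes turn any other segment into d), so the proto-segment is *d.
Position 2: Yohan has o, Miminic has o, Orsima has u. Yohan preserves o here (none of its changes turn any other segment into o), so the proto-segment is *o.
Verify the candidate proto-form against each daughter:
Yohan: *losutid > losusid > lorurid  (by unconditioned shift, rhotacism)
Miminic: *losutid
  losutid → losutit   [unconditioned shift]
  losutit → losudit   [intervocalic voicing]
  giving Miminic losudit.
Orsima: *losutid
  losutid (rule 1 does not apply)
  losutid → lorutid   [rhotacism]
  lorutid → lurutid   [vowel merger]
  giving Orsima lurutid.
No other proto-form is consistent with every reflex, so the reconstruction is *losutid.

*losutid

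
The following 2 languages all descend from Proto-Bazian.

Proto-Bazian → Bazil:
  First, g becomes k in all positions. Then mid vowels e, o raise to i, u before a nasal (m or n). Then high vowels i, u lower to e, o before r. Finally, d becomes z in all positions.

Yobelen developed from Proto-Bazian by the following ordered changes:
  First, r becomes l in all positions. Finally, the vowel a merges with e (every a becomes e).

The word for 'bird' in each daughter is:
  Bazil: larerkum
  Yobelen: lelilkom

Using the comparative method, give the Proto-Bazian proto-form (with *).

*larirkom

Position 3: Bazil has r, Yobelen has l. Bazil preserves r here (none of its changes turn any other segment into r), so the proto-segment is *r.
Position 7: Bazil has u, Yobelen has o. Yobelen preserves o here (none of its changes turn any other segment into o), so the proto-segment is *o.
Continuing position by position gives *larirkom; check it forward:
Bazil: start from *larirkom.
  rule 1: no change — larirkom
  rule 2 (pre-nasal raising): larirkom → larirkum
  rule 3 (pre-rhotic lowering): larirkum → larerkum
  rule 4: no change — larerkum
  ⇒ Bazil larerkum
Yobelen: *larirkom > lalilkom > lelilkom  (by unconditioned shift, vowel merger)
No other proto-form is consistent with every reflex, so the reconstruction is *larirkom.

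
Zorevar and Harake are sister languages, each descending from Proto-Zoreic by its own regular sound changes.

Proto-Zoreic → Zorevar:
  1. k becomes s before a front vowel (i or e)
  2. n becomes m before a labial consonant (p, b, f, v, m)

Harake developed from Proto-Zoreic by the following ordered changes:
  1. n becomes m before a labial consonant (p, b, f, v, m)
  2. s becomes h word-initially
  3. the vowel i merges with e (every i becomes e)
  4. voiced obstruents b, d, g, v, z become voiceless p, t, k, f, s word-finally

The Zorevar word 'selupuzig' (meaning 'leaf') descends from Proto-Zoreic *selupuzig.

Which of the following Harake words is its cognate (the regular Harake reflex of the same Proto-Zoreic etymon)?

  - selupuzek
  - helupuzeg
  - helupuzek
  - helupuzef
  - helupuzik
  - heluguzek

Harake: start from *selupuzig.
  rule 1: no change — selupuzig
  rule 2 (debuccalisation): selupuzig → helupuzig
  rule 3 (vowel merger): helupuzig → helupuzeg
  rule 4 (final devoicing): helupuzeg → helupuzek
  ⇒ Harake helupuzek

helupuzek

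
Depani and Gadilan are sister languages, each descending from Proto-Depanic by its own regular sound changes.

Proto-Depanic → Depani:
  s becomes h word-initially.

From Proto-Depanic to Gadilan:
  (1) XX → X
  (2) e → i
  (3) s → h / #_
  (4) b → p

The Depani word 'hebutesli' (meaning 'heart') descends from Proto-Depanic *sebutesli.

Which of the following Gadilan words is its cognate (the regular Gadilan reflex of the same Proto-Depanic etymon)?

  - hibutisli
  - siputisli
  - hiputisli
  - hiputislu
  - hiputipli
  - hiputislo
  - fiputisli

hiputisli

Gadilan: *sebutesli
  sebutesli (rule 1 does not apply)
  sebutesli → sibutisli   [vowel merger]
  sibutisli → hibutisli   [debuccalisation]
  hibutisli → hiputisli   [unconditioned shift]
  giving Gadilan hiputisli.
The other candidates each miss or misapply at least one Gadilan change.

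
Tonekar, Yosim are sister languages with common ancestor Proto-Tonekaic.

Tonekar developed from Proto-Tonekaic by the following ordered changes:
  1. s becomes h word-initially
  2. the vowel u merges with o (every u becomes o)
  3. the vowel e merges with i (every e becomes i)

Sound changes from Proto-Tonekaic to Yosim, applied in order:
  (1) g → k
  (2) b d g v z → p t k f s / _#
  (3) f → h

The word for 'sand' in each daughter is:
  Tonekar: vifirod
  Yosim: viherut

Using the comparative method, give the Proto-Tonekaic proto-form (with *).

Position 3: Tonekar has f, Yosim has h. Tonekar preserves f here (none of its changes turn any other segment into f), so the proto-segment is *f.
Position 4: Tonekar has i, Yosim has e. Yosim preserves e here (none of its changes turn any other segment into e), so the proto-segment is *e.
This points to *viferud. Verify forward in each daughter:
Tonekar: *viferud
  viferud (rule 1 does not apply)
  viferud → viferod   [vowel merger]
  viferod → vifirod   [vowel merger]
  giving Tonekar vifirod.
Yosim: start from *viferud.
  rule 1: no change — viferud
  rule 2 (final devoicing): viferud → viferut
  rule 3 (unconditioned shift): viferut → viherut
  ⇒ Yosim viherut
Only *viferud yields all of Tonekar vifirod, Yosim viherut.

*viferud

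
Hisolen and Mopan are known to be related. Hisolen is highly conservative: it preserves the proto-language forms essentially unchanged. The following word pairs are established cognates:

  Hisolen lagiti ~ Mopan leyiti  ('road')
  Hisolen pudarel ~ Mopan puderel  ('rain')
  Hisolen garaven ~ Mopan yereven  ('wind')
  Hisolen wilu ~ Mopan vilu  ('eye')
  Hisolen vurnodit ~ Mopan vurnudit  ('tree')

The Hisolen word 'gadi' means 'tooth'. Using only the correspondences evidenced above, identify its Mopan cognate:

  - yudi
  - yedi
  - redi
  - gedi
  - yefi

garaven ~ yereven — Hisolen g corresponds to Mopan y word-initially before a back vowel.
lagiti ~ leyiti — Hisolen a corresponds to Mopan e after a consonant, before a consonant other than r, m, n, p, b, f, v.
Applying these to Hisolen 'gadi':
  gadi → yadi   (g→y word-initially before a back vowel)
  yadi → yedi   (a→e after a consonant, before a consonant other than r, m, n, p, b, f, v)
So the Mopan cognate is 'yedi'.

yedi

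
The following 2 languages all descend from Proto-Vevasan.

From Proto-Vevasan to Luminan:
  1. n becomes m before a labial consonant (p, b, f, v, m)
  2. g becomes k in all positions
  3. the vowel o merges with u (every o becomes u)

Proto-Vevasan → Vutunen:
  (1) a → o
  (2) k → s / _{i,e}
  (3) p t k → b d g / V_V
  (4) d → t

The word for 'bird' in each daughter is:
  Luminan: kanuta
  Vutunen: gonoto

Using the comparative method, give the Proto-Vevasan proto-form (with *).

Position 6: Luminan has a, Vutunen has o. Luminan preserves a here (none of its changes turn any other segment into a), so the proto-segment is *a.
Position 2: Luminan has a, Vutunen has o. Luminan preserves a here (none of its changes turn any other segment into a), so the proto-segment is *a.
Position 4: Luminan has u, Vutunen has o. Taking the neighbouring segments as reconstructed: Luminan u could go back to *o or *u; Vutunen o could go back to *a or *o — the one source consistent with every daughter is *o.
Continuing position by position gives *ganota; check it forward:
Luminan: *ganota > kanota > kanuta  (by unconditioned shift, vowel merger)
Vutunen: *ganota
  ganota → gonoto   [vowel merger]
  gonoto (rule 2 does not apply)
  gonoto → gonodo   [intervocalic voicing]
  gonodo → gonoto   [unconditioned shift]
  giving Vutunen gonoto.
Only *ganota yields all of Luminan kanuta, Vutunen gonoto.

*ganota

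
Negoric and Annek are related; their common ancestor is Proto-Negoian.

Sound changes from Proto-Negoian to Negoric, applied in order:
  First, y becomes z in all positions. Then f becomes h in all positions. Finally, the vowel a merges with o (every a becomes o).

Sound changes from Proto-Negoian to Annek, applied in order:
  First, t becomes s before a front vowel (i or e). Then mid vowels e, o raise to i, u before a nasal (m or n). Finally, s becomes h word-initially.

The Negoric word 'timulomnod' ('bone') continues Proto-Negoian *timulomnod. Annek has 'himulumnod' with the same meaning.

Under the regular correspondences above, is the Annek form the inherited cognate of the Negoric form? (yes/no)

yes

Derive the expected Annek reflex of *timulomnod:
Annek: *timulomnod
  timulomnod → simulomnod   [palatalisation]
  simulomnod → simulumnod   [pre-nasal raising]
  simulumnod → himulumnod   [debuccalisation]
  giving Annek himulumnod.
Annek 'himulumnod' matches the regular reflex exactly, so the pair is cognate.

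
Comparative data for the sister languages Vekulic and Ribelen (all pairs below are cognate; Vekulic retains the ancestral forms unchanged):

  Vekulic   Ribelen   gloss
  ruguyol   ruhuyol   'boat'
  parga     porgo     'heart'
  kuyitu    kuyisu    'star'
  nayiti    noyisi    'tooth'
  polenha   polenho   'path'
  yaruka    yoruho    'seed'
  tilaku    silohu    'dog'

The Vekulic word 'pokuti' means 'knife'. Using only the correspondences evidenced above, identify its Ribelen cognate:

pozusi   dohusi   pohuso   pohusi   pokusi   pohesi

pohusi

tilaku ~ silohu — Vekulic k corresponds to Ribelen h between vowels (before a back vowel).
nayiti ~ noyisi — Vekulic t corresponds to Ribelen s between vowels (before a front vowel).
Applying these to Vekulic 'pokuti':
  pokuti → pohuti   (k→h between vowels (before a back vowel))
  pohuti → pohusi   (t→s between vowels (before a front vowel))
So the Ribelen cognate is 'pohusi'.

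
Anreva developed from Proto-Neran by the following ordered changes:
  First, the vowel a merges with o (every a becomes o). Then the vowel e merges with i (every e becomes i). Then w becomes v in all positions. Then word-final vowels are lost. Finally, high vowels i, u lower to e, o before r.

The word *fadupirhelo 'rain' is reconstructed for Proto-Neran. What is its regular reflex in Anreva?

foduperhil

Anreva: start from *fadupirhelo.
  rule 1 (vowel merger): fadupirhelo → fodupirhelo
  rule 2 (vowel merger): fodupirhelo → fodupirhilo
  rule 3: no change — fodupirhilo
  rule 4 (apocope): fodupirhilo → fodupirhil
  rule 5 (pre-rhotic lowering): fodupirhil → foduperhil
  ⇒ Anreva foduperhil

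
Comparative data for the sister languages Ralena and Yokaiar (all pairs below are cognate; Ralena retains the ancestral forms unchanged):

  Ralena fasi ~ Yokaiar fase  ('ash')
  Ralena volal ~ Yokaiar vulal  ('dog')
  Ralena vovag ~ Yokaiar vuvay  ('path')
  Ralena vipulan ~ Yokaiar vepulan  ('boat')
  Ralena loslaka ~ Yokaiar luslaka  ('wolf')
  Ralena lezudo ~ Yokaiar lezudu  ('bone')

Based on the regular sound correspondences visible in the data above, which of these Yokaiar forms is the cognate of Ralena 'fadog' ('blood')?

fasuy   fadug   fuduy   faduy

faduy

volal ~ vulal, loslaka ~ luslaka — Ralena o corresponds to Yokaiar u after a consonant, before a consonant other than r, m, n, p, b, f, v.
vovag ~ vuvay — Ralena g corresponds to Yokaiar y word-finally.
Applying these to Ralena 'fadog':
  fadog → fadug   (o→u after a consonant, before a consonant other than r, m, n, p, b, f, v)
  fadug → faduy   (g→y word-finally)
So the Yokaiar cognate is 'faduy'.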